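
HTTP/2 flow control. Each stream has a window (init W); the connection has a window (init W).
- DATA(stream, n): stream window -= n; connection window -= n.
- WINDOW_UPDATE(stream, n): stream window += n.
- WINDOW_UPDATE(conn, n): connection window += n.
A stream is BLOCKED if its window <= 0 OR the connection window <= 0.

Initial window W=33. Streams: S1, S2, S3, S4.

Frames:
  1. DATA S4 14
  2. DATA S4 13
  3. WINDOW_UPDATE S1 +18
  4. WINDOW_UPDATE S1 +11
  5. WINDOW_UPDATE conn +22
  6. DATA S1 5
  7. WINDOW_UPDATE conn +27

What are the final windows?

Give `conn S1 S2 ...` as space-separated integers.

Answer: 50 57 33 33 6

Derivation:
Op 1: conn=19 S1=33 S2=33 S3=33 S4=19 blocked=[]
Op 2: conn=6 S1=33 S2=33 S3=33 S4=6 blocked=[]
Op 3: conn=6 S1=51 S2=33 S3=33 S4=6 blocked=[]
Op 4: conn=6 S1=62 S2=33 S3=33 S4=6 blocked=[]
Op 5: conn=28 S1=62 S2=33 S3=33 S4=6 blocked=[]
Op 6: conn=23 S1=57 S2=33 S3=33 S4=6 blocked=[]
Op 7: conn=50 S1=57 S2=33 S3=33 S4=6 blocked=[]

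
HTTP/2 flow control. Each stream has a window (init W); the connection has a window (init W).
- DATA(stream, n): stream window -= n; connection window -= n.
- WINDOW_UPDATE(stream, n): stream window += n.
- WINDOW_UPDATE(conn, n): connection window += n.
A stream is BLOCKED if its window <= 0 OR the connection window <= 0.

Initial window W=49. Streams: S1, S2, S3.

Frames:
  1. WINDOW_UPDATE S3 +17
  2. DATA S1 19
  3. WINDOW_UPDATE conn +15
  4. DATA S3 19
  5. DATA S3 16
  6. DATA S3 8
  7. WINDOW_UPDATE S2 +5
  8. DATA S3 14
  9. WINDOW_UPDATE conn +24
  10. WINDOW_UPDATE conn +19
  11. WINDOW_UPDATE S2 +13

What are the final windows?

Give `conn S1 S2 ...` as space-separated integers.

Answer: 31 30 67 9

Derivation:
Op 1: conn=49 S1=49 S2=49 S3=66 blocked=[]
Op 2: conn=30 S1=30 S2=49 S3=66 blocked=[]
Op 3: conn=45 S1=30 S2=49 S3=66 blocked=[]
Op 4: conn=26 S1=30 S2=49 S3=47 blocked=[]
Op 5: conn=10 S1=30 S2=49 S3=31 blocked=[]
Op 6: conn=2 S1=30 S2=49 S3=23 blocked=[]
Op 7: conn=2 S1=30 S2=54 S3=23 blocked=[]
Op 8: conn=-12 S1=30 S2=54 S3=9 blocked=[1, 2, 3]
Op 9: conn=12 S1=30 S2=54 S3=9 blocked=[]
Op 10: conn=31 S1=30 S2=54 S3=9 blocked=[]
Op 11: conn=31 S1=30 S2=67 S3=9 blocked=[]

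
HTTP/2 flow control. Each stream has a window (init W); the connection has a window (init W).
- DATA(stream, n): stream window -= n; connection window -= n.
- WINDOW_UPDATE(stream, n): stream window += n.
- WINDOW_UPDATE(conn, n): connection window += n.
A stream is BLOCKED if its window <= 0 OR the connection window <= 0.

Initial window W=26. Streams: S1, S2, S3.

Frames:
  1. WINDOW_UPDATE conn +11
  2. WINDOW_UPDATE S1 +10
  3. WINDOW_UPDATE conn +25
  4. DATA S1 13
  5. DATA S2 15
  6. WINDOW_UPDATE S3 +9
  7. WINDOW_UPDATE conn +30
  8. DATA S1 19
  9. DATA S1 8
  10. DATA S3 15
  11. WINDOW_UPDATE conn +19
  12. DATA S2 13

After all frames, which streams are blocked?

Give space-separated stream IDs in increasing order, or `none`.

Answer: S1 S2

Derivation:
Op 1: conn=37 S1=26 S2=26 S3=26 blocked=[]
Op 2: conn=37 S1=36 S2=26 S3=26 blocked=[]
Op 3: conn=62 S1=36 S2=26 S3=26 blocked=[]
Op 4: conn=49 S1=23 S2=26 S3=26 blocked=[]
Op 5: conn=34 S1=23 S2=11 S3=26 blocked=[]
Op 6: conn=34 S1=23 S2=11 S3=35 blocked=[]
Op 7: conn=64 S1=23 S2=11 S3=35 blocked=[]
Op 8: conn=45 S1=4 S2=11 S3=35 blocked=[]
Op 9: conn=37 S1=-4 S2=11 S3=35 blocked=[1]
Op 10: conn=22 S1=-4 S2=11 S3=20 blocked=[1]
Op 11: conn=41 S1=-4 S2=11 S3=20 blocked=[1]
Op 12: conn=28 S1=-4 S2=-2 S3=20 blocked=[1, 2]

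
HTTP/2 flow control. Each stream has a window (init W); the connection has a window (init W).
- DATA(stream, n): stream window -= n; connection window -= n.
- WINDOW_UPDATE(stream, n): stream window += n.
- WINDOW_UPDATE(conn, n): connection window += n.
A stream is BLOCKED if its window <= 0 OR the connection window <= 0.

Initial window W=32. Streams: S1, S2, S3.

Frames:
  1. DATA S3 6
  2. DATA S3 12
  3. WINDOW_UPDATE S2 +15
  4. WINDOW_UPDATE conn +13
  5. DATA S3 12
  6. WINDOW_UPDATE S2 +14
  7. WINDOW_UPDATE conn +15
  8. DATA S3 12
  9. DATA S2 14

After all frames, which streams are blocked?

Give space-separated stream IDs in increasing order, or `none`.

Op 1: conn=26 S1=32 S2=32 S3=26 blocked=[]
Op 2: conn=14 S1=32 S2=32 S3=14 blocked=[]
Op 3: conn=14 S1=32 S2=47 S3=14 blocked=[]
Op 4: conn=27 S1=32 S2=47 S3=14 blocked=[]
Op 5: conn=15 S1=32 S2=47 S3=2 blocked=[]
Op 6: conn=15 S1=32 S2=61 S3=2 blocked=[]
Op 7: conn=30 S1=32 S2=61 S3=2 blocked=[]
Op 8: conn=18 S1=32 S2=61 S3=-10 blocked=[3]
Op 9: conn=4 S1=32 S2=47 S3=-10 blocked=[3]

Answer: S3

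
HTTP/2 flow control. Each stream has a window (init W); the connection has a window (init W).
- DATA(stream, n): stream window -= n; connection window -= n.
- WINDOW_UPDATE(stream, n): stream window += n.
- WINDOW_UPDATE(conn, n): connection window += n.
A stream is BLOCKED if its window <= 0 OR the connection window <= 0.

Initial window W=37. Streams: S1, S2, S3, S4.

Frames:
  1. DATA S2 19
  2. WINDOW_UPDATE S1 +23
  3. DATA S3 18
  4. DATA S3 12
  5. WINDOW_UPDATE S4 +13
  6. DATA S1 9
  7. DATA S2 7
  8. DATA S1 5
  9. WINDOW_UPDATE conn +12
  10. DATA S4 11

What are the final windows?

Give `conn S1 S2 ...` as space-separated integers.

Answer: -32 46 11 7 39

Derivation:
Op 1: conn=18 S1=37 S2=18 S3=37 S4=37 blocked=[]
Op 2: conn=18 S1=60 S2=18 S3=37 S4=37 blocked=[]
Op 3: conn=0 S1=60 S2=18 S3=19 S4=37 blocked=[1, 2, 3, 4]
Op 4: conn=-12 S1=60 S2=18 S3=7 S4=37 blocked=[1, 2, 3, 4]
Op 5: conn=-12 S1=60 S2=18 S3=7 S4=50 blocked=[1, 2, 3, 4]
Op 6: conn=-21 S1=51 S2=18 S3=7 S4=50 blocked=[1, 2, 3, 4]
Op 7: conn=-28 S1=51 S2=11 S3=7 S4=50 blocked=[1, 2, 3, 4]
Op 8: conn=-33 S1=46 S2=11 S3=7 S4=50 blocked=[1, 2, 3, 4]
Op 9: conn=-21 S1=46 S2=11 S3=7 S4=50 blocked=[1, 2, 3, 4]
Op 10: conn=-32 S1=46 S2=11 S3=7 S4=39 blocked=[1, 2, 3, 4]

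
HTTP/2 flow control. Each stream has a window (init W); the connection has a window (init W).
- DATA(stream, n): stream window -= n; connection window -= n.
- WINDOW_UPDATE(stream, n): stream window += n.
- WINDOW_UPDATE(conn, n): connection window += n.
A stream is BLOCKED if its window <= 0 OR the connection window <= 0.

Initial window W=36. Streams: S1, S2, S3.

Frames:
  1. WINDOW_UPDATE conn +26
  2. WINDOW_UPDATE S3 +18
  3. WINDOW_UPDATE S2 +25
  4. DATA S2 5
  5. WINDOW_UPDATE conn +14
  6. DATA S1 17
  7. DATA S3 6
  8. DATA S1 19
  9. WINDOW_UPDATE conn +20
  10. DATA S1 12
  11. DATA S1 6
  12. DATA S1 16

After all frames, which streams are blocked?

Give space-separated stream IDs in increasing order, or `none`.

Op 1: conn=62 S1=36 S2=36 S3=36 blocked=[]
Op 2: conn=62 S1=36 S2=36 S3=54 blocked=[]
Op 3: conn=62 S1=36 S2=61 S3=54 blocked=[]
Op 4: conn=57 S1=36 S2=56 S3=54 blocked=[]
Op 5: conn=71 S1=36 S2=56 S3=54 blocked=[]
Op 6: conn=54 S1=19 S2=56 S3=54 blocked=[]
Op 7: conn=48 S1=19 S2=56 S3=48 blocked=[]
Op 8: conn=29 S1=0 S2=56 S3=48 blocked=[1]
Op 9: conn=49 S1=0 S2=56 S3=48 blocked=[1]
Op 10: conn=37 S1=-12 S2=56 S3=48 blocked=[1]
Op 11: conn=31 S1=-18 S2=56 S3=48 blocked=[1]
Op 12: conn=15 S1=-34 S2=56 S3=48 blocked=[1]

Answer: S1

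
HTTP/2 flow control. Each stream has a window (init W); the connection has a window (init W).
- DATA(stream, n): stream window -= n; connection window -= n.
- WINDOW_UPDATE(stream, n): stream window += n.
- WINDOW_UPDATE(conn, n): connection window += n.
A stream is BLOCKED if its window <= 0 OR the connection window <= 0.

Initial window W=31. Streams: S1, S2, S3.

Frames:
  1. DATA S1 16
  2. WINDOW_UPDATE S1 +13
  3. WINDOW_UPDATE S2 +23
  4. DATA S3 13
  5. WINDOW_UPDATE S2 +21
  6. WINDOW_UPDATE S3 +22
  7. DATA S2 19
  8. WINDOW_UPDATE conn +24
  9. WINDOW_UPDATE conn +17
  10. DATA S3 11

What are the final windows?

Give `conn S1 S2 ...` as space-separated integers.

Answer: 13 28 56 29

Derivation:
Op 1: conn=15 S1=15 S2=31 S3=31 blocked=[]
Op 2: conn=15 S1=28 S2=31 S3=31 blocked=[]
Op 3: conn=15 S1=28 S2=54 S3=31 blocked=[]
Op 4: conn=2 S1=28 S2=54 S3=18 blocked=[]
Op 5: conn=2 S1=28 S2=75 S3=18 blocked=[]
Op 6: conn=2 S1=28 S2=75 S3=40 blocked=[]
Op 7: conn=-17 S1=28 S2=56 S3=40 blocked=[1, 2, 3]
Op 8: conn=7 S1=28 S2=56 S3=40 blocked=[]
Op 9: conn=24 S1=28 S2=56 S3=40 blocked=[]
Op 10: conn=13 S1=28 S2=56 S3=29 blocked=[]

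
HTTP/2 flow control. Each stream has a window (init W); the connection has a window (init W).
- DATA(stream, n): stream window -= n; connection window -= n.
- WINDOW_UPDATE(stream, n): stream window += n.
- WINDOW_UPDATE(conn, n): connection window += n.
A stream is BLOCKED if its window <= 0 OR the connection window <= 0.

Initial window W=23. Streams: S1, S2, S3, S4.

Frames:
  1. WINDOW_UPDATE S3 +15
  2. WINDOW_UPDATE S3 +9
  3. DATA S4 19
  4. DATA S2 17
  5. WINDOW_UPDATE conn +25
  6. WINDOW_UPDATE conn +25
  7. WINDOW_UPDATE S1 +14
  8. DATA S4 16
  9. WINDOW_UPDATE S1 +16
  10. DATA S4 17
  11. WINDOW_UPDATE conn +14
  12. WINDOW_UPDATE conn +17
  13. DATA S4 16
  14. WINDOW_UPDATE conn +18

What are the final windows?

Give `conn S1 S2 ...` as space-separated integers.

Answer: 37 53 6 47 -45

Derivation:
Op 1: conn=23 S1=23 S2=23 S3=38 S4=23 blocked=[]
Op 2: conn=23 S1=23 S2=23 S3=47 S4=23 blocked=[]
Op 3: conn=4 S1=23 S2=23 S3=47 S4=4 blocked=[]
Op 4: conn=-13 S1=23 S2=6 S3=47 S4=4 blocked=[1, 2, 3, 4]
Op 5: conn=12 S1=23 S2=6 S3=47 S4=4 blocked=[]
Op 6: conn=37 S1=23 S2=6 S3=47 S4=4 blocked=[]
Op 7: conn=37 S1=37 S2=6 S3=47 S4=4 blocked=[]
Op 8: conn=21 S1=37 S2=6 S3=47 S4=-12 blocked=[4]
Op 9: conn=21 S1=53 S2=6 S3=47 S4=-12 blocked=[4]
Op 10: conn=4 S1=53 S2=6 S3=47 S4=-29 blocked=[4]
Op 11: conn=18 S1=53 S2=6 S3=47 S4=-29 blocked=[4]
Op 12: conn=35 S1=53 S2=6 S3=47 S4=-29 blocked=[4]
Op 13: conn=19 S1=53 S2=6 S3=47 S4=-45 blocked=[4]
Op 14: conn=37 S1=53 S2=6 S3=47 S4=-45 blocked=[4]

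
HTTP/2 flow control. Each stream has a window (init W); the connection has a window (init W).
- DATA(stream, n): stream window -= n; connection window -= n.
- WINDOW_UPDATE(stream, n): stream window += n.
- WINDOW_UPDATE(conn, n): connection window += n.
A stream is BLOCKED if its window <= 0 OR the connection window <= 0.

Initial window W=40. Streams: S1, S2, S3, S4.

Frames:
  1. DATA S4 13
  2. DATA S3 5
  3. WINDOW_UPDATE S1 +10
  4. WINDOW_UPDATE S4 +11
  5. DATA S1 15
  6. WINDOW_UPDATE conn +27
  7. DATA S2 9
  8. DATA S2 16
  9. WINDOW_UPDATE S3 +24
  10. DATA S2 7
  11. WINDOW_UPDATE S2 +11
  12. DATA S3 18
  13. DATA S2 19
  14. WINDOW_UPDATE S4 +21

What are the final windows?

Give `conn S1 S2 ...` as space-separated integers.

Op 1: conn=27 S1=40 S2=40 S3=40 S4=27 blocked=[]
Op 2: conn=22 S1=40 S2=40 S3=35 S4=27 blocked=[]
Op 3: conn=22 S1=50 S2=40 S3=35 S4=27 blocked=[]
Op 4: conn=22 S1=50 S2=40 S3=35 S4=38 blocked=[]
Op 5: conn=7 S1=35 S2=40 S3=35 S4=38 blocked=[]
Op 6: conn=34 S1=35 S2=40 S3=35 S4=38 blocked=[]
Op 7: conn=25 S1=35 S2=31 S3=35 S4=38 blocked=[]
Op 8: conn=9 S1=35 S2=15 S3=35 S4=38 blocked=[]
Op 9: conn=9 S1=35 S2=15 S3=59 S4=38 blocked=[]
Op 10: conn=2 S1=35 S2=8 S3=59 S4=38 blocked=[]
Op 11: conn=2 S1=35 S2=19 S3=59 S4=38 blocked=[]
Op 12: conn=-16 S1=35 S2=19 S3=41 S4=38 blocked=[1, 2, 3, 4]
Op 13: conn=-35 S1=35 S2=0 S3=41 S4=38 blocked=[1, 2, 3, 4]
Op 14: conn=-35 S1=35 S2=0 S3=41 S4=59 blocked=[1, 2, 3, 4]

Answer: -35 35 0 41 59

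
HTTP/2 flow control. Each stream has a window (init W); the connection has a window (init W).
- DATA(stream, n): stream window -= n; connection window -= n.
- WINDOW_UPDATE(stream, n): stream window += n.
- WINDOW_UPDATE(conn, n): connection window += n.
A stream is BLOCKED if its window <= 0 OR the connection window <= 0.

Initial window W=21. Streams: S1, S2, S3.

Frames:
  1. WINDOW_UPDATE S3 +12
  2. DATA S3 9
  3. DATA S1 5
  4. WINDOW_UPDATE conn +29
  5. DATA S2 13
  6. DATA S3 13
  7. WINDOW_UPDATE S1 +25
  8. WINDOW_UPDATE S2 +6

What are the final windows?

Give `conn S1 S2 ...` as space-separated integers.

Op 1: conn=21 S1=21 S2=21 S3=33 blocked=[]
Op 2: conn=12 S1=21 S2=21 S3=24 blocked=[]
Op 3: conn=7 S1=16 S2=21 S3=24 blocked=[]
Op 4: conn=36 S1=16 S2=21 S3=24 blocked=[]
Op 5: conn=23 S1=16 S2=8 S3=24 blocked=[]
Op 6: conn=10 S1=16 S2=8 S3=11 blocked=[]
Op 7: conn=10 S1=41 S2=8 S3=11 blocked=[]
Op 8: conn=10 S1=41 S2=14 S3=11 blocked=[]

Answer: 10 41 14 11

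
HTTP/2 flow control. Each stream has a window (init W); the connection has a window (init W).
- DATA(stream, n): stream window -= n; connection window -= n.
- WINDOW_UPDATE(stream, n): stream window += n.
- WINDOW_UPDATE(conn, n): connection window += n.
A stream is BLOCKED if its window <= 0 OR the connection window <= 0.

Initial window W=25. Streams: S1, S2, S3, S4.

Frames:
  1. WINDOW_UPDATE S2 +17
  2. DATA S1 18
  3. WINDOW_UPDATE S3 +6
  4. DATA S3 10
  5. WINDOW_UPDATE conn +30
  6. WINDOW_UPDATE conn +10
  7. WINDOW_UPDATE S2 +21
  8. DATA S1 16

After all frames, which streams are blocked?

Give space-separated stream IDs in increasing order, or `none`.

Answer: S1

Derivation:
Op 1: conn=25 S1=25 S2=42 S3=25 S4=25 blocked=[]
Op 2: conn=7 S1=7 S2=42 S3=25 S4=25 blocked=[]
Op 3: conn=7 S1=7 S2=42 S3=31 S4=25 blocked=[]
Op 4: conn=-3 S1=7 S2=42 S3=21 S4=25 blocked=[1, 2, 3, 4]
Op 5: conn=27 S1=7 S2=42 S3=21 S4=25 blocked=[]
Op 6: conn=37 S1=7 S2=42 S3=21 S4=25 blocked=[]
Op 7: conn=37 S1=7 S2=63 S3=21 S4=25 blocked=[]
Op 8: conn=21 S1=-9 S2=63 S3=21 S4=25 blocked=[1]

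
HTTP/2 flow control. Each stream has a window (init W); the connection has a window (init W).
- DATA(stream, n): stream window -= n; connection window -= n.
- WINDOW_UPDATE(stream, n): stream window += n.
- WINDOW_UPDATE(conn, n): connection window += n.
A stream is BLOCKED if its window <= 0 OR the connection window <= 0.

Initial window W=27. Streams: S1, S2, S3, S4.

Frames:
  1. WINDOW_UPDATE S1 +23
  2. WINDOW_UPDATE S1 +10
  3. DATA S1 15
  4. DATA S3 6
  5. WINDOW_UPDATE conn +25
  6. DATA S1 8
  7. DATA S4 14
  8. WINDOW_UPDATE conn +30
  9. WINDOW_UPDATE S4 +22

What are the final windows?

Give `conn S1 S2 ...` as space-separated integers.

Answer: 39 37 27 21 35

Derivation:
Op 1: conn=27 S1=50 S2=27 S3=27 S4=27 blocked=[]
Op 2: conn=27 S1=60 S2=27 S3=27 S4=27 blocked=[]
Op 3: conn=12 S1=45 S2=27 S3=27 S4=27 blocked=[]
Op 4: conn=6 S1=45 S2=27 S3=21 S4=27 blocked=[]
Op 5: conn=31 S1=45 S2=27 S3=21 S4=27 blocked=[]
Op 6: conn=23 S1=37 S2=27 S3=21 S4=27 blocked=[]
Op 7: conn=9 S1=37 S2=27 S3=21 S4=13 blocked=[]
Op 8: conn=39 S1=37 S2=27 S3=21 S4=13 blocked=[]
Op 9: conn=39 S1=37 S2=27 S3=21 S4=35 blocked=[]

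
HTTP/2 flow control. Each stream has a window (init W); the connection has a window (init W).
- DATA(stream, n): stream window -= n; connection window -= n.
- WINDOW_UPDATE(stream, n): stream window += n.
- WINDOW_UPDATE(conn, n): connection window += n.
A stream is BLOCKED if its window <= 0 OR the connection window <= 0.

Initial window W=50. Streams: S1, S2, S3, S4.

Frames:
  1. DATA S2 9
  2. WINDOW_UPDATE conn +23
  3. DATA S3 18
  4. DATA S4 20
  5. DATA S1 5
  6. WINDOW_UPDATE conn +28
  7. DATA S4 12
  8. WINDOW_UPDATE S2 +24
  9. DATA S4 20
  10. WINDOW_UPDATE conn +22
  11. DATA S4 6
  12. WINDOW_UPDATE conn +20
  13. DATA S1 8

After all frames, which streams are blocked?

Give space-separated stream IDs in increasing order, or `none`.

Answer: S4

Derivation:
Op 1: conn=41 S1=50 S2=41 S3=50 S4=50 blocked=[]
Op 2: conn=64 S1=50 S2=41 S3=50 S4=50 blocked=[]
Op 3: conn=46 S1=50 S2=41 S3=32 S4=50 blocked=[]
Op 4: conn=26 S1=50 S2=41 S3=32 S4=30 blocked=[]
Op 5: conn=21 S1=45 S2=41 S3=32 S4=30 blocked=[]
Op 6: conn=49 S1=45 S2=41 S3=32 S4=30 blocked=[]
Op 7: conn=37 S1=45 S2=41 S3=32 S4=18 blocked=[]
Op 8: conn=37 S1=45 S2=65 S3=32 S4=18 blocked=[]
Op 9: conn=17 S1=45 S2=65 S3=32 S4=-2 blocked=[4]
Op 10: conn=39 S1=45 S2=65 S3=32 S4=-2 blocked=[4]
Op 11: conn=33 S1=45 S2=65 S3=32 S4=-8 blocked=[4]
Op 12: conn=53 S1=45 S2=65 S3=32 S4=-8 blocked=[4]
Op 13: conn=45 S1=37 S2=65 S3=32 S4=-8 blocked=[4]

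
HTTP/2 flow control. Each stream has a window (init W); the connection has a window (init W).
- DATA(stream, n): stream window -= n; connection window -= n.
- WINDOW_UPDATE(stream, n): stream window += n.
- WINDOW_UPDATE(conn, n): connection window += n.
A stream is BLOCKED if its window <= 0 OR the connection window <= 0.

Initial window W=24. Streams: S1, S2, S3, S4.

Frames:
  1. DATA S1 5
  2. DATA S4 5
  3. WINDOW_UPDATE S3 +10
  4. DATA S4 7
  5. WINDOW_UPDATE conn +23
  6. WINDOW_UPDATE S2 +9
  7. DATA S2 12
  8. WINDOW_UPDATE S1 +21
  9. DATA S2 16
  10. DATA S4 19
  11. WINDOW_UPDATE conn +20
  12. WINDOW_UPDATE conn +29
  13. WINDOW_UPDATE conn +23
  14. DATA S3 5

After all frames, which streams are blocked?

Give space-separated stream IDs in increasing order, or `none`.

Op 1: conn=19 S1=19 S2=24 S3=24 S4=24 blocked=[]
Op 2: conn=14 S1=19 S2=24 S3=24 S4=19 blocked=[]
Op 3: conn=14 S1=19 S2=24 S3=34 S4=19 blocked=[]
Op 4: conn=7 S1=19 S2=24 S3=34 S4=12 blocked=[]
Op 5: conn=30 S1=19 S2=24 S3=34 S4=12 blocked=[]
Op 6: conn=30 S1=19 S2=33 S3=34 S4=12 blocked=[]
Op 7: conn=18 S1=19 S2=21 S3=34 S4=12 blocked=[]
Op 8: conn=18 S1=40 S2=21 S3=34 S4=12 blocked=[]
Op 9: conn=2 S1=40 S2=5 S3=34 S4=12 blocked=[]
Op 10: conn=-17 S1=40 S2=5 S3=34 S4=-7 blocked=[1, 2, 3, 4]
Op 11: conn=3 S1=40 S2=5 S3=34 S4=-7 blocked=[4]
Op 12: conn=32 S1=40 S2=5 S3=34 S4=-7 blocked=[4]
Op 13: conn=55 S1=40 S2=5 S3=34 S4=-7 blocked=[4]
Op 14: conn=50 S1=40 S2=5 S3=29 S4=-7 blocked=[4]

Answer: S4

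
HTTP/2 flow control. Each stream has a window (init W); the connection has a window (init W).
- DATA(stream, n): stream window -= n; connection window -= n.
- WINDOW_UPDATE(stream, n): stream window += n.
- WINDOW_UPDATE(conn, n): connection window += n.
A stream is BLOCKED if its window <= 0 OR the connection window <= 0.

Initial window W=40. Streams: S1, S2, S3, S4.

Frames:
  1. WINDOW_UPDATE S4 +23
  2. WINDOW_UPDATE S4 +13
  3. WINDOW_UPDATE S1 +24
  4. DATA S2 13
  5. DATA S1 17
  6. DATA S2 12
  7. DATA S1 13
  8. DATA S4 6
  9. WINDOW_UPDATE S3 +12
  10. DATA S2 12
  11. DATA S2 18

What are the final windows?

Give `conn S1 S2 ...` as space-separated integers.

Op 1: conn=40 S1=40 S2=40 S3=40 S4=63 blocked=[]
Op 2: conn=40 S1=40 S2=40 S3=40 S4=76 blocked=[]
Op 3: conn=40 S1=64 S2=40 S3=40 S4=76 blocked=[]
Op 4: conn=27 S1=64 S2=27 S3=40 S4=76 blocked=[]
Op 5: conn=10 S1=47 S2=27 S3=40 S4=76 blocked=[]
Op 6: conn=-2 S1=47 S2=15 S3=40 S4=76 blocked=[1, 2, 3, 4]
Op 7: conn=-15 S1=34 S2=15 S3=40 S4=76 blocked=[1, 2, 3, 4]
Op 8: conn=-21 S1=34 S2=15 S3=40 S4=70 blocked=[1, 2, 3, 4]
Op 9: conn=-21 S1=34 S2=15 S3=52 S4=70 blocked=[1, 2, 3, 4]
Op 10: conn=-33 S1=34 S2=3 S3=52 S4=70 blocked=[1, 2, 3, 4]
Op 11: conn=-51 S1=34 S2=-15 S3=52 S4=70 blocked=[1, 2, 3, 4]

Answer: -51 34 -15 52 70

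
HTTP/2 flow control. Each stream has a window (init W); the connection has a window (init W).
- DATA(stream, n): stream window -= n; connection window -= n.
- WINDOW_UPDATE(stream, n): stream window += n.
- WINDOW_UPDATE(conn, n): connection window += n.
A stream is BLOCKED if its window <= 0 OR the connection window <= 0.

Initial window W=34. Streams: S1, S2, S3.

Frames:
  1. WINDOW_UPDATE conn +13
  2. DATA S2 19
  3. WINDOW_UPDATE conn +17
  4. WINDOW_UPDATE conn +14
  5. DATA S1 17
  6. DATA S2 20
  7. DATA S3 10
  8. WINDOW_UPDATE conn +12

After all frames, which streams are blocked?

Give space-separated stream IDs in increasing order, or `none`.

Op 1: conn=47 S1=34 S2=34 S3=34 blocked=[]
Op 2: conn=28 S1=34 S2=15 S3=34 blocked=[]
Op 3: conn=45 S1=34 S2=15 S3=34 blocked=[]
Op 4: conn=59 S1=34 S2=15 S3=34 blocked=[]
Op 5: conn=42 S1=17 S2=15 S3=34 blocked=[]
Op 6: conn=22 S1=17 S2=-5 S3=34 blocked=[2]
Op 7: conn=12 S1=17 S2=-5 S3=24 blocked=[2]
Op 8: conn=24 S1=17 S2=-5 S3=24 blocked=[2]

Answer: S2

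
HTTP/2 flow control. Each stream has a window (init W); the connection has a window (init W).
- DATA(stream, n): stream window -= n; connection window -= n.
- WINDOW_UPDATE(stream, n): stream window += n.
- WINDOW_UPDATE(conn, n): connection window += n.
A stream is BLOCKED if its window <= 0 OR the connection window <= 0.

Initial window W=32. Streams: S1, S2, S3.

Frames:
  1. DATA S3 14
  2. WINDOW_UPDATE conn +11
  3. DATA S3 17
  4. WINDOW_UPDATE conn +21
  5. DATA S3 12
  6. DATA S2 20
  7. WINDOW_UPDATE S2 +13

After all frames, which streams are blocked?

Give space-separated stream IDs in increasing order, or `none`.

Answer: S3

Derivation:
Op 1: conn=18 S1=32 S2=32 S3=18 blocked=[]
Op 2: conn=29 S1=32 S2=32 S3=18 blocked=[]
Op 3: conn=12 S1=32 S2=32 S3=1 blocked=[]
Op 4: conn=33 S1=32 S2=32 S3=1 blocked=[]
Op 5: conn=21 S1=32 S2=32 S3=-11 blocked=[3]
Op 6: conn=1 S1=32 S2=12 S3=-11 blocked=[3]
Op 7: conn=1 S1=32 S2=25 S3=-11 blocked=[3]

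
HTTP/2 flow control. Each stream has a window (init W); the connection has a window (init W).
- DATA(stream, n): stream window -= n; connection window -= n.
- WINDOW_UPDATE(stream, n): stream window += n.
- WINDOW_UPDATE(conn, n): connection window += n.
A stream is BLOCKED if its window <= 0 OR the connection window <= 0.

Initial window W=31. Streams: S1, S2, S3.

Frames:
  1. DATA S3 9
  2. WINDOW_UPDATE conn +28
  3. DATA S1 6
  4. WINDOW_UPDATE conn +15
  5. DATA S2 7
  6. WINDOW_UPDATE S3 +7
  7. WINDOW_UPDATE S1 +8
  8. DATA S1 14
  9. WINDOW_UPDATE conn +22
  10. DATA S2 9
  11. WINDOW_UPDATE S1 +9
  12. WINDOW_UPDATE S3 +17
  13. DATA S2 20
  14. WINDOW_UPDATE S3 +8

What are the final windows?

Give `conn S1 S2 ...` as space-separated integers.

Answer: 31 28 -5 54

Derivation:
Op 1: conn=22 S1=31 S2=31 S3=22 blocked=[]
Op 2: conn=50 S1=31 S2=31 S3=22 blocked=[]
Op 3: conn=44 S1=25 S2=31 S3=22 blocked=[]
Op 4: conn=59 S1=25 S2=31 S3=22 blocked=[]
Op 5: conn=52 S1=25 S2=24 S3=22 blocked=[]
Op 6: conn=52 S1=25 S2=24 S3=29 blocked=[]
Op 7: conn=52 S1=33 S2=24 S3=29 blocked=[]
Op 8: conn=38 S1=19 S2=24 S3=29 blocked=[]
Op 9: conn=60 S1=19 S2=24 S3=29 blocked=[]
Op 10: conn=51 S1=19 S2=15 S3=29 blocked=[]
Op 11: conn=51 S1=28 S2=15 S3=29 blocked=[]
Op 12: conn=51 S1=28 S2=15 S3=46 blocked=[]
Op 13: conn=31 S1=28 S2=-5 S3=46 blocked=[2]
Op 14: conn=31 S1=28 S2=-5 S3=54 blocked=[2]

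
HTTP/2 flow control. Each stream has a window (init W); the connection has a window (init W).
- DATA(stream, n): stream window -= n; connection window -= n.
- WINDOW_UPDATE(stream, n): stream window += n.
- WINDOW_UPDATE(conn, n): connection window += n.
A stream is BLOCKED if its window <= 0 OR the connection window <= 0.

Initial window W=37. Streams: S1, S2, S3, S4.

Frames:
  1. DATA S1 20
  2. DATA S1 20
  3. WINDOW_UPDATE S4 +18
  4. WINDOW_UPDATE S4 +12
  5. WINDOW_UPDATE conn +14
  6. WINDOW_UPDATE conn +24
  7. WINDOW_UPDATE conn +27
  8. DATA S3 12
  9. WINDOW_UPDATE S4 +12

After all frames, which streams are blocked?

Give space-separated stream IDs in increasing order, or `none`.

Op 1: conn=17 S1=17 S2=37 S3=37 S4=37 blocked=[]
Op 2: conn=-3 S1=-3 S2=37 S3=37 S4=37 blocked=[1, 2, 3, 4]
Op 3: conn=-3 S1=-3 S2=37 S3=37 S4=55 blocked=[1, 2, 3, 4]
Op 4: conn=-3 S1=-3 S2=37 S3=37 S4=67 blocked=[1, 2, 3, 4]
Op 5: conn=11 S1=-3 S2=37 S3=37 S4=67 blocked=[1]
Op 6: conn=35 S1=-3 S2=37 S3=37 S4=67 blocked=[1]
Op 7: conn=62 S1=-3 S2=37 S3=37 S4=67 blocked=[1]
Op 8: conn=50 S1=-3 S2=37 S3=25 S4=67 blocked=[1]
Op 9: conn=50 S1=-3 S2=37 S3=25 S4=79 blocked=[1]

Answer: S1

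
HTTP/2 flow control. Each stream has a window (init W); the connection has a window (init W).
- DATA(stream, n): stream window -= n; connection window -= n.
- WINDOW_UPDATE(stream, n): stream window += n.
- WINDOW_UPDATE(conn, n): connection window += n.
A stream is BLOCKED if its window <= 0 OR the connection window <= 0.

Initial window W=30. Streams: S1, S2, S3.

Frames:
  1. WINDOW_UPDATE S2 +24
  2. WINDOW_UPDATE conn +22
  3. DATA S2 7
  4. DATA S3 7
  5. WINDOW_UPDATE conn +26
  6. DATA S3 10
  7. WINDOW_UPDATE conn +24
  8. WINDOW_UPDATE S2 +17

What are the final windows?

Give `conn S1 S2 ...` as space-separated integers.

Answer: 78 30 64 13

Derivation:
Op 1: conn=30 S1=30 S2=54 S3=30 blocked=[]
Op 2: conn=52 S1=30 S2=54 S3=30 blocked=[]
Op 3: conn=45 S1=30 S2=47 S3=30 blocked=[]
Op 4: conn=38 S1=30 S2=47 S3=23 blocked=[]
Op 5: conn=64 S1=30 S2=47 S3=23 blocked=[]
Op 6: conn=54 S1=30 S2=47 S3=13 blocked=[]
Op 7: conn=78 S1=30 S2=47 S3=13 blocked=[]
Op 8: conn=78 S1=30 S2=64 S3=13 blocked=[]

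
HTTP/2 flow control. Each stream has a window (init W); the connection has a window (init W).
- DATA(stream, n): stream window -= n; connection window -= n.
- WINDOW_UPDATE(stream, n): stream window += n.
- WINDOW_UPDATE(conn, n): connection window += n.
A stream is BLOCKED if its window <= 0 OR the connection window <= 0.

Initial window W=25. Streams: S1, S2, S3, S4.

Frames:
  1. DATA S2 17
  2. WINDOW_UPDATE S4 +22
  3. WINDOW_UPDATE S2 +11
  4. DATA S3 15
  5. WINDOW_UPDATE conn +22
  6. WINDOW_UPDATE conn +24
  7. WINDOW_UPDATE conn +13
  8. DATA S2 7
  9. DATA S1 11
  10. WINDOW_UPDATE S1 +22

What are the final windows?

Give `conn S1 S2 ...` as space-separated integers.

Op 1: conn=8 S1=25 S2=8 S3=25 S4=25 blocked=[]
Op 2: conn=8 S1=25 S2=8 S3=25 S4=47 blocked=[]
Op 3: conn=8 S1=25 S2=19 S3=25 S4=47 blocked=[]
Op 4: conn=-7 S1=25 S2=19 S3=10 S4=47 blocked=[1, 2, 3, 4]
Op 5: conn=15 S1=25 S2=19 S3=10 S4=47 blocked=[]
Op 6: conn=39 S1=25 S2=19 S3=10 S4=47 blocked=[]
Op 7: conn=52 S1=25 S2=19 S3=10 S4=47 blocked=[]
Op 8: conn=45 S1=25 S2=12 S3=10 S4=47 blocked=[]
Op 9: conn=34 S1=14 S2=12 S3=10 S4=47 blocked=[]
Op 10: conn=34 S1=36 S2=12 S3=10 S4=47 blocked=[]

Answer: 34 36 12 10 47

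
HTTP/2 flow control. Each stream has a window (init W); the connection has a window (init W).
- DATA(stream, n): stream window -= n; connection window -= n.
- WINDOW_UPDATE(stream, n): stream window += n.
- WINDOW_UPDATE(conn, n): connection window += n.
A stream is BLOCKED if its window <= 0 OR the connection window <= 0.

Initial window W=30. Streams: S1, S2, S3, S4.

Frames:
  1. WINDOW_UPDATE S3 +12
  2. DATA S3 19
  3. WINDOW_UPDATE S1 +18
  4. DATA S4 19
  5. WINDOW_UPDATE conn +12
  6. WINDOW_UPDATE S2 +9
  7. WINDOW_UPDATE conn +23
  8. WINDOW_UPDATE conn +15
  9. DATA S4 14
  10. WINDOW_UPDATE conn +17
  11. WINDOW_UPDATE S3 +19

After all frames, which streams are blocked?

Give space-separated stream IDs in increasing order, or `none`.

Op 1: conn=30 S1=30 S2=30 S3=42 S4=30 blocked=[]
Op 2: conn=11 S1=30 S2=30 S3=23 S4=30 blocked=[]
Op 3: conn=11 S1=48 S2=30 S3=23 S4=30 blocked=[]
Op 4: conn=-8 S1=48 S2=30 S3=23 S4=11 blocked=[1, 2, 3, 4]
Op 5: conn=4 S1=48 S2=30 S3=23 S4=11 blocked=[]
Op 6: conn=4 S1=48 S2=39 S3=23 S4=11 blocked=[]
Op 7: conn=27 S1=48 S2=39 S3=23 S4=11 blocked=[]
Op 8: conn=42 S1=48 S2=39 S3=23 S4=11 blocked=[]
Op 9: conn=28 S1=48 S2=39 S3=23 S4=-3 blocked=[4]
Op 10: conn=45 S1=48 S2=39 S3=23 S4=-3 blocked=[4]
Op 11: conn=45 S1=48 S2=39 S3=42 S4=-3 blocked=[4]

Answer: S4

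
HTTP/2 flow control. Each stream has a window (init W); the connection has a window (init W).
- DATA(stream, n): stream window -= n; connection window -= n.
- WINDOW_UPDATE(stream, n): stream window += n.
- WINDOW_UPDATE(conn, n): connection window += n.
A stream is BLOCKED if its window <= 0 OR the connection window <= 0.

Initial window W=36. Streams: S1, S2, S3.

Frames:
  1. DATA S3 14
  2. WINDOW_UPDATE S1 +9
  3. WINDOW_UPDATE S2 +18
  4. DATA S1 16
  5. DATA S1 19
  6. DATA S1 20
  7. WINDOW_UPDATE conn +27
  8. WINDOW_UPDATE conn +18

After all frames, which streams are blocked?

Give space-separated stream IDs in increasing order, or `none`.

Op 1: conn=22 S1=36 S2=36 S3=22 blocked=[]
Op 2: conn=22 S1=45 S2=36 S3=22 blocked=[]
Op 3: conn=22 S1=45 S2=54 S3=22 blocked=[]
Op 4: conn=6 S1=29 S2=54 S3=22 blocked=[]
Op 5: conn=-13 S1=10 S2=54 S3=22 blocked=[1, 2, 3]
Op 6: conn=-33 S1=-10 S2=54 S3=22 blocked=[1, 2, 3]
Op 7: conn=-6 S1=-10 S2=54 S3=22 blocked=[1, 2, 3]
Op 8: conn=12 S1=-10 S2=54 S3=22 blocked=[1]

Answer: S1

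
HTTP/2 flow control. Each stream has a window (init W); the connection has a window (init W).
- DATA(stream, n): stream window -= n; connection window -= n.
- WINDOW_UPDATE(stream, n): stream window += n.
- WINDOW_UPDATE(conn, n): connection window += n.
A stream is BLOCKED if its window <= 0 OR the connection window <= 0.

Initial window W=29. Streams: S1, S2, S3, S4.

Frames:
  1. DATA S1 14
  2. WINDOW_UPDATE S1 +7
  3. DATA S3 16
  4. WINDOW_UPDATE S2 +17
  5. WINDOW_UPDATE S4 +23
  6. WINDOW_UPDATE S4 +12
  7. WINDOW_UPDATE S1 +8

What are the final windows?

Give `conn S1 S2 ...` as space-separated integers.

Answer: -1 30 46 13 64

Derivation:
Op 1: conn=15 S1=15 S2=29 S3=29 S4=29 blocked=[]
Op 2: conn=15 S1=22 S2=29 S3=29 S4=29 blocked=[]
Op 3: conn=-1 S1=22 S2=29 S3=13 S4=29 blocked=[1, 2, 3, 4]
Op 4: conn=-1 S1=22 S2=46 S3=13 S4=29 blocked=[1, 2, 3, 4]
Op 5: conn=-1 S1=22 S2=46 S3=13 S4=52 blocked=[1, 2, 3, 4]
Op 6: conn=-1 S1=22 S2=46 S3=13 S4=64 blocked=[1, 2, 3, 4]
Op 7: conn=-1 S1=30 S2=46 S3=13 S4=64 blocked=[1, 2, 3, 4]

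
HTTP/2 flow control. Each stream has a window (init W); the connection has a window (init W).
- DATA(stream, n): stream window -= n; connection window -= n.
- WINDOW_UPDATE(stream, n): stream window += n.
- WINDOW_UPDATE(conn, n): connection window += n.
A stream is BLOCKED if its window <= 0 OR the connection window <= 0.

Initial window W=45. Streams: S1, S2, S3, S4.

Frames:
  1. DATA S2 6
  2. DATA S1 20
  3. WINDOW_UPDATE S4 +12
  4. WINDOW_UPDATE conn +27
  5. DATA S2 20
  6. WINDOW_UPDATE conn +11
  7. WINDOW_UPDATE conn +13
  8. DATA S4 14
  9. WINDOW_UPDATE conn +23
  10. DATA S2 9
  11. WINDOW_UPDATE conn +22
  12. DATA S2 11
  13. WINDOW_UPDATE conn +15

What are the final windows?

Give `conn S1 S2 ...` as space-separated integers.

Answer: 76 25 -1 45 43

Derivation:
Op 1: conn=39 S1=45 S2=39 S3=45 S4=45 blocked=[]
Op 2: conn=19 S1=25 S2=39 S3=45 S4=45 blocked=[]
Op 3: conn=19 S1=25 S2=39 S3=45 S4=57 blocked=[]
Op 4: conn=46 S1=25 S2=39 S3=45 S4=57 blocked=[]
Op 5: conn=26 S1=25 S2=19 S3=45 S4=57 blocked=[]
Op 6: conn=37 S1=25 S2=19 S3=45 S4=57 blocked=[]
Op 7: conn=50 S1=25 S2=19 S3=45 S4=57 blocked=[]
Op 8: conn=36 S1=25 S2=19 S3=45 S4=43 blocked=[]
Op 9: conn=59 S1=25 S2=19 S3=45 S4=43 blocked=[]
Op 10: conn=50 S1=25 S2=10 S3=45 S4=43 blocked=[]
Op 11: conn=72 S1=25 S2=10 S3=45 S4=43 blocked=[]
Op 12: conn=61 S1=25 S2=-1 S3=45 S4=43 blocked=[2]
Op 13: conn=76 S1=25 S2=-1 S3=45 S4=43 blocked=[2]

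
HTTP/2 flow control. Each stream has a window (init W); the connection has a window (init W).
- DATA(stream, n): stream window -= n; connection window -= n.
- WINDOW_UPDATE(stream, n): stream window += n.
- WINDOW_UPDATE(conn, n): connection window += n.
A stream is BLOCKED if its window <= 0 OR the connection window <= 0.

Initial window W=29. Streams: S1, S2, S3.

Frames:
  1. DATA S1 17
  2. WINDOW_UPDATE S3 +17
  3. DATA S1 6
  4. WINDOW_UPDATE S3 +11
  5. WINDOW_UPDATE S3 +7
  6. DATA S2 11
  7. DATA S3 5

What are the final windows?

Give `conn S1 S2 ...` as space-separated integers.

Op 1: conn=12 S1=12 S2=29 S3=29 blocked=[]
Op 2: conn=12 S1=12 S2=29 S3=46 blocked=[]
Op 3: conn=6 S1=6 S2=29 S3=46 blocked=[]
Op 4: conn=6 S1=6 S2=29 S3=57 blocked=[]
Op 5: conn=6 S1=6 S2=29 S3=64 blocked=[]
Op 6: conn=-5 S1=6 S2=18 S3=64 blocked=[1, 2, 3]
Op 7: conn=-10 S1=6 S2=18 S3=59 blocked=[1, 2, 3]

Answer: -10 6 18 59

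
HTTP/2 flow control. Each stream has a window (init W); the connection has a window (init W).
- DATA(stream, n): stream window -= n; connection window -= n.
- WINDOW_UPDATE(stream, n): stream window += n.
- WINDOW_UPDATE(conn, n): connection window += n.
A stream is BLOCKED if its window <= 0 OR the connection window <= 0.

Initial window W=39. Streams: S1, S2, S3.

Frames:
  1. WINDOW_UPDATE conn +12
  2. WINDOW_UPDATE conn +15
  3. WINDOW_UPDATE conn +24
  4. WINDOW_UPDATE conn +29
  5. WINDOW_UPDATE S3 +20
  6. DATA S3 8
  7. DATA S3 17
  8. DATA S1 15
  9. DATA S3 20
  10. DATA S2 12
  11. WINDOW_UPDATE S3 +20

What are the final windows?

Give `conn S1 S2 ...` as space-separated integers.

Answer: 47 24 27 34

Derivation:
Op 1: conn=51 S1=39 S2=39 S3=39 blocked=[]
Op 2: conn=66 S1=39 S2=39 S3=39 blocked=[]
Op 3: conn=90 S1=39 S2=39 S3=39 blocked=[]
Op 4: conn=119 S1=39 S2=39 S3=39 blocked=[]
Op 5: conn=119 S1=39 S2=39 S3=59 blocked=[]
Op 6: conn=111 S1=39 S2=39 S3=51 blocked=[]
Op 7: conn=94 S1=39 S2=39 S3=34 blocked=[]
Op 8: conn=79 S1=24 S2=39 S3=34 blocked=[]
Op 9: conn=59 S1=24 S2=39 S3=14 blocked=[]
Op 10: conn=47 S1=24 S2=27 S3=14 blocked=[]
Op 11: conn=47 S1=24 S2=27 S3=34 blocked=[]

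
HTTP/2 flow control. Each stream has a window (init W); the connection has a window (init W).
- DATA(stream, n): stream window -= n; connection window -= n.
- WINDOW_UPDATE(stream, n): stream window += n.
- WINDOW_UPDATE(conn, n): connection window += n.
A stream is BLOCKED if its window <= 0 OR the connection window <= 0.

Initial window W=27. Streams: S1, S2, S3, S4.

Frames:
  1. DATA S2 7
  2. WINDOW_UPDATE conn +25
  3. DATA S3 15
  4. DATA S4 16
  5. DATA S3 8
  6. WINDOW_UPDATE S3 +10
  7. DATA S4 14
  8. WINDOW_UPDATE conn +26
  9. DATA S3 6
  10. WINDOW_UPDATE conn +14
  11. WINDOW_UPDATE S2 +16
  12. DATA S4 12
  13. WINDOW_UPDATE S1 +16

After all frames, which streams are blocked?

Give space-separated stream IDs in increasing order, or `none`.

Op 1: conn=20 S1=27 S2=20 S3=27 S4=27 blocked=[]
Op 2: conn=45 S1=27 S2=20 S3=27 S4=27 blocked=[]
Op 3: conn=30 S1=27 S2=20 S3=12 S4=27 blocked=[]
Op 4: conn=14 S1=27 S2=20 S3=12 S4=11 blocked=[]
Op 5: conn=6 S1=27 S2=20 S3=4 S4=11 blocked=[]
Op 6: conn=6 S1=27 S2=20 S3=14 S4=11 blocked=[]
Op 7: conn=-8 S1=27 S2=20 S3=14 S4=-3 blocked=[1, 2, 3, 4]
Op 8: conn=18 S1=27 S2=20 S3=14 S4=-3 blocked=[4]
Op 9: conn=12 S1=27 S2=20 S3=8 S4=-3 blocked=[4]
Op 10: conn=26 S1=27 S2=20 S3=8 S4=-3 blocked=[4]
Op 11: conn=26 S1=27 S2=36 S3=8 S4=-3 blocked=[4]
Op 12: conn=14 S1=27 S2=36 S3=8 S4=-15 blocked=[4]
Op 13: conn=14 S1=43 S2=36 S3=8 S4=-15 blocked=[4]

Answer: S4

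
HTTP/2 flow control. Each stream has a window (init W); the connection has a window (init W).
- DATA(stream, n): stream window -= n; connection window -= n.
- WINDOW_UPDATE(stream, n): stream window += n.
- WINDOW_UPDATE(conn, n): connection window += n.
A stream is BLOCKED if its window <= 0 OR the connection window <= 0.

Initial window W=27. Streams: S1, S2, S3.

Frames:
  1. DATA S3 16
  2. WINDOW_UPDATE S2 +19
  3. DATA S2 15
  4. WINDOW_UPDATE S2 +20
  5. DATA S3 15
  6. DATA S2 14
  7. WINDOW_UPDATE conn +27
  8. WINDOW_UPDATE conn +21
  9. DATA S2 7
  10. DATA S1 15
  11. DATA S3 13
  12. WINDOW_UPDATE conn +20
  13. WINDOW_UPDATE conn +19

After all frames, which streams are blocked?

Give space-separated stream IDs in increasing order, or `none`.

Answer: S3

Derivation:
Op 1: conn=11 S1=27 S2=27 S3=11 blocked=[]
Op 2: conn=11 S1=27 S2=46 S3=11 blocked=[]
Op 3: conn=-4 S1=27 S2=31 S3=11 blocked=[1, 2, 3]
Op 4: conn=-4 S1=27 S2=51 S3=11 blocked=[1, 2, 3]
Op 5: conn=-19 S1=27 S2=51 S3=-4 blocked=[1, 2, 3]
Op 6: conn=-33 S1=27 S2=37 S3=-4 blocked=[1, 2, 3]
Op 7: conn=-6 S1=27 S2=37 S3=-4 blocked=[1, 2, 3]
Op 8: conn=15 S1=27 S2=37 S3=-4 blocked=[3]
Op 9: conn=8 S1=27 S2=30 S3=-4 blocked=[3]
Op 10: conn=-7 S1=12 S2=30 S3=-4 blocked=[1, 2, 3]
Op 11: conn=-20 S1=12 S2=30 S3=-17 blocked=[1, 2, 3]
Op 12: conn=0 S1=12 S2=30 S3=-17 blocked=[1, 2, 3]
Op 13: conn=19 S1=12 S2=30 S3=-17 blocked=[3]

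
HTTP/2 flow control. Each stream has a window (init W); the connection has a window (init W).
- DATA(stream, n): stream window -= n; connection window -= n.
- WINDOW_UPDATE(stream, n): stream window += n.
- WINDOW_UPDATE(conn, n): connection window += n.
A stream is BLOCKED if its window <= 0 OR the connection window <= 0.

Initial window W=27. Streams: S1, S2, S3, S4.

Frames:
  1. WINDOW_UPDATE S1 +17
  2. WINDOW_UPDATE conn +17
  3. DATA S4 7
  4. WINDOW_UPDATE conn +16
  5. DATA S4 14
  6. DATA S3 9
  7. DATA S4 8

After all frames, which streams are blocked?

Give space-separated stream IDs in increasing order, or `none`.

Answer: S4

Derivation:
Op 1: conn=27 S1=44 S2=27 S3=27 S4=27 blocked=[]
Op 2: conn=44 S1=44 S2=27 S3=27 S4=27 blocked=[]
Op 3: conn=37 S1=44 S2=27 S3=27 S4=20 blocked=[]
Op 4: conn=53 S1=44 S2=27 S3=27 S4=20 blocked=[]
Op 5: conn=39 S1=44 S2=27 S3=27 S4=6 blocked=[]
Op 6: conn=30 S1=44 S2=27 S3=18 S4=6 blocked=[]
Op 7: conn=22 S1=44 S2=27 S3=18 S4=-2 blocked=[4]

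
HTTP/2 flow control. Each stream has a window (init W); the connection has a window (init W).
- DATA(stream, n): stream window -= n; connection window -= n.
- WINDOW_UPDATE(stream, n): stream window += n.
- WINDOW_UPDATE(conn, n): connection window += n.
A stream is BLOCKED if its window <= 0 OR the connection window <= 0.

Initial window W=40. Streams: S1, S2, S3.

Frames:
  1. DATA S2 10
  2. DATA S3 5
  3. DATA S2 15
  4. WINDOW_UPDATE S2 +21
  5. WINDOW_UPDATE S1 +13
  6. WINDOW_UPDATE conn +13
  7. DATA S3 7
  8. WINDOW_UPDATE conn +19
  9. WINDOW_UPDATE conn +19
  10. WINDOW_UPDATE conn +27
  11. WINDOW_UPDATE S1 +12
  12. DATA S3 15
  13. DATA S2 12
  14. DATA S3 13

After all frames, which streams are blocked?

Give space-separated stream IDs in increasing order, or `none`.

Answer: S3

Derivation:
Op 1: conn=30 S1=40 S2=30 S3=40 blocked=[]
Op 2: conn=25 S1=40 S2=30 S3=35 blocked=[]
Op 3: conn=10 S1=40 S2=15 S3=35 blocked=[]
Op 4: conn=10 S1=40 S2=36 S3=35 blocked=[]
Op 5: conn=10 S1=53 S2=36 S3=35 blocked=[]
Op 6: conn=23 S1=53 S2=36 S3=35 blocked=[]
Op 7: conn=16 S1=53 S2=36 S3=28 blocked=[]
Op 8: conn=35 S1=53 S2=36 S3=28 blocked=[]
Op 9: conn=54 S1=53 S2=36 S3=28 blocked=[]
Op 10: conn=81 S1=53 S2=36 S3=28 blocked=[]
Op 11: conn=81 S1=65 S2=36 S3=28 blocked=[]
Op 12: conn=66 S1=65 S2=36 S3=13 blocked=[]
Op 13: conn=54 S1=65 S2=24 S3=13 blocked=[]
Op 14: conn=41 S1=65 S2=24 S3=0 blocked=[3]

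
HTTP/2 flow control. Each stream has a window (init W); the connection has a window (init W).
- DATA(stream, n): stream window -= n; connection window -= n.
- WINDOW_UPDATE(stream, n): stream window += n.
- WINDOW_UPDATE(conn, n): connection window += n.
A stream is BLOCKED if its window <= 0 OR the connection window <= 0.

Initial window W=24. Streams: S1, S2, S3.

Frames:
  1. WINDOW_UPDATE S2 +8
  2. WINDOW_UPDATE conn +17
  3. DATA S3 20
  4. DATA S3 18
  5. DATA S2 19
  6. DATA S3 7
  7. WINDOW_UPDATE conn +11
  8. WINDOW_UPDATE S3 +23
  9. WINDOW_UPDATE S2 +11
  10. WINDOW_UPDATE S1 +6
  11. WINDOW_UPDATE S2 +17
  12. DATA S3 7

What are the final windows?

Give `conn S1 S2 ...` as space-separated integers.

Answer: -19 30 41 -5

Derivation:
Op 1: conn=24 S1=24 S2=32 S3=24 blocked=[]
Op 2: conn=41 S1=24 S2=32 S3=24 blocked=[]
Op 3: conn=21 S1=24 S2=32 S3=4 blocked=[]
Op 4: conn=3 S1=24 S2=32 S3=-14 blocked=[3]
Op 5: conn=-16 S1=24 S2=13 S3=-14 blocked=[1, 2, 3]
Op 6: conn=-23 S1=24 S2=13 S3=-21 blocked=[1, 2, 3]
Op 7: conn=-12 S1=24 S2=13 S3=-21 blocked=[1, 2, 3]
Op 8: conn=-12 S1=24 S2=13 S3=2 blocked=[1, 2, 3]
Op 9: conn=-12 S1=24 S2=24 S3=2 blocked=[1, 2, 3]
Op 10: conn=-12 S1=30 S2=24 S3=2 blocked=[1, 2, 3]
Op 11: conn=-12 S1=30 S2=41 S3=2 blocked=[1, 2, 3]
Op 12: conn=-19 S1=30 S2=41 S3=-5 blocked=[1, 2, 3]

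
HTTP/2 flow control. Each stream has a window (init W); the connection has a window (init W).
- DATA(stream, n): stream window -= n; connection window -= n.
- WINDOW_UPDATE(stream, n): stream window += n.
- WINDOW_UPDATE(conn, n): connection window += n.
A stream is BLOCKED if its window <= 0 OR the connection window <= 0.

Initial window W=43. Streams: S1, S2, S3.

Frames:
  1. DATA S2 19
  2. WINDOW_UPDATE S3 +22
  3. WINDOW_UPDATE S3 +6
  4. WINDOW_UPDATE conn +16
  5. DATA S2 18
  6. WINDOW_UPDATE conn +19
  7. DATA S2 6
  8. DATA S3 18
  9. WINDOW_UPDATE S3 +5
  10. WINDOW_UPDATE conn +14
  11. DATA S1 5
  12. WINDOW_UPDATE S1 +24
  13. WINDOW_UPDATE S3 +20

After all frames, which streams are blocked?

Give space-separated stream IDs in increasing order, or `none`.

Op 1: conn=24 S1=43 S2=24 S3=43 blocked=[]
Op 2: conn=24 S1=43 S2=24 S3=65 blocked=[]
Op 3: conn=24 S1=43 S2=24 S3=71 blocked=[]
Op 4: conn=40 S1=43 S2=24 S3=71 blocked=[]
Op 5: conn=22 S1=43 S2=6 S3=71 blocked=[]
Op 6: conn=41 S1=43 S2=6 S3=71 blocked=[]
Op 7: conn=35 S1=43 S2=0 S3=71 blocked=[2]
Op 8: conn=17 S1=43 S2=0 S3=53 blocked=[2]
Op 9: conn=17 S1=43 S2=0 S3=58 blocked=[2]
Op 10: conn=31 S1=43 S2=0 S3=58 blocked=[2]
Op 11: conn=26 S1=38 S2=0 S3=58 blocked=[2]
Op 12: conn=26 S1=62 S2=0 S3=58 blocked=[2]
Op 13: conn=26 S1=62 S2=0 S3=78 blocked=[2]

Answer: S2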